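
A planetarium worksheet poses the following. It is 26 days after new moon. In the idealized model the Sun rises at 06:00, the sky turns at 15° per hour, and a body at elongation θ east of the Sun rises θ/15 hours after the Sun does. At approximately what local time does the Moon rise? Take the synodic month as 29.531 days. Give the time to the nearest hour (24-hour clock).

03:00

The Moon has covered 26/29.531 of its cycle, so θ ≈ 360° × 26/29.531 = 317.0°.
Delay after the Sun = 317.0° / (15°/h) ≈ 21.13 h.
06:00 + 21.13 h ≈ 03:08 → 03:00 to the nearest hour.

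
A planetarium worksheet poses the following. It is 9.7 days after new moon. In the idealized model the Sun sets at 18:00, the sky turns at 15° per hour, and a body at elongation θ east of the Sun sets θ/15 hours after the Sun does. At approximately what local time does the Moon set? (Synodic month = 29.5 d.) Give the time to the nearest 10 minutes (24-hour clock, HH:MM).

The Moon has covered 9.7/29.5 of its cycle, so θ ≈ 360° × 9.7/29.5 = 118.4°.
At 15° of sky rotation per hour, 118.4° corresponds to a 7.89 h lag.
18:00 + 7.892 h ≈ 01:53 → 01:50 to the nearest ten minutes.

01:50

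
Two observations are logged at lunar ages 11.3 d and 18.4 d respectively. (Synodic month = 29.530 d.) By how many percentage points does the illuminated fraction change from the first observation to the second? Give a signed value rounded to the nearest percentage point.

-1 pp

First observation: θ = 360°·11.3/29.530 = 137.8°, so f = 0.870.
Second observation: θ = 224.3°, f = 0.858.
Δf = 0.858 − 0.870 = -0.012, i.e. -1 pp.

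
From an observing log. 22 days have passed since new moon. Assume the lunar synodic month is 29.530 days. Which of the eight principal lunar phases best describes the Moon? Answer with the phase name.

last quarter

At 22/29.530 of the cycle, θ ≈ 268° — the last quarter range.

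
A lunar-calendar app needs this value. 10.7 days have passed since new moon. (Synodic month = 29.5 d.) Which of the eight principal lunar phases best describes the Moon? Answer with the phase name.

waxing gibbous

At 10.7/29.5 of the cycle, θ ≈ 131° — the waxing gibbous range.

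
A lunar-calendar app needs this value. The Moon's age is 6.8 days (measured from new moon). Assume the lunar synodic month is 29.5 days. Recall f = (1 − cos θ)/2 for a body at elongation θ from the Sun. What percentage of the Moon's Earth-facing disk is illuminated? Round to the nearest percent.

44%

Phase angle: θ = 360°·(6.8 d)/(29.5 d) = 83.0°.
With cos θ = 0.122, the lit fraction is (1 − 0.122)/2 ≈ 0.439, so 44%.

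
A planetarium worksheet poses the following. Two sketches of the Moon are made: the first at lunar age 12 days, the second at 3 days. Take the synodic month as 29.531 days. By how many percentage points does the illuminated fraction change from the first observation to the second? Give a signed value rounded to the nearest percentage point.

θ₁ = 360° × 12/29.531 = 146.3°, f₁ = (1 − cos θ₁)/2 = 0.916.
θ₂ = 360° × 3/29.531 = 36.6°, f₂ = (1 − cos θ₂)/2 = 0.098.
Change = f₂ − f₁ = -0.817 → -82 percentage points.

-82 pp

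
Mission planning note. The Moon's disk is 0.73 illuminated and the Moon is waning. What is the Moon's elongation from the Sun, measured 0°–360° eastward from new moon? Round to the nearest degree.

cos θ = 1 − 2f = -0.460, giving a principal value of 117.4°.
Since the Moon is past full (waning), take the reflex angle: θ = 360° − 117.4° = 242.6°.

243°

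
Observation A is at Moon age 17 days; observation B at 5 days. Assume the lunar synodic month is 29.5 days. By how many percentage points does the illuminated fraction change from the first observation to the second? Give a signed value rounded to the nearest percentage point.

-69 pp

θ₁ = 360° × 17/29.5 = 207.5°, f₁ = (1 − cos θ₁)/2 = 0.944.
θ₂ = 360° × 5/29.5 = 61.0°, f₂ = (1 − cos θ₂)/2 = 0.258.
Change = f₂ − f₁ = -0.686 → -69 percentage points.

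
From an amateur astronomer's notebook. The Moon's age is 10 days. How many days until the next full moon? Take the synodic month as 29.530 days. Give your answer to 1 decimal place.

4.8 days

Full moon is 0.5 of the way through the cycle: age 0.5 × 29.530 = 14.765 d.
So 4.765 days remain (14.765 − 10).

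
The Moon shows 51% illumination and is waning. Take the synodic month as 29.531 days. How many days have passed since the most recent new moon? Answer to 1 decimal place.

cos θ = 1 − 2f = -0.020, giving a principal value of 91.1°.
Since the Moon is past full (waning), take the reflex angle: θ = 360° − 91.1° = 268.9°.
That fraction of the synodic month is 268.9/360 × 29.531 d ≈ 22.05 d.

22.1 days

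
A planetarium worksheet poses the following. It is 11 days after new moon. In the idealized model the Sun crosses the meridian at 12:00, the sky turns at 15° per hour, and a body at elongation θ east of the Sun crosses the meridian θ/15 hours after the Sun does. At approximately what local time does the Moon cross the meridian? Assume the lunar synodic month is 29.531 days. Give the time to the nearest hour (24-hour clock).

21:00

Elongation θ = 360° × 11/29.531 ≈ 134.1°.
The Moon trails the Sun by θ/15 = 134.1/15 ≈ 8.94 hours.
12:00 + 8.94 h ≈ 20:56 → 21:00 to the nearest hour.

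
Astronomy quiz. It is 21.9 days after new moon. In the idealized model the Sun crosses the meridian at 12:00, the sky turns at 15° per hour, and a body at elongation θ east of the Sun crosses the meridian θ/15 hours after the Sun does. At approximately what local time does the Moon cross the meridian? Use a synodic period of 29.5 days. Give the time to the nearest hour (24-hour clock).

Elongation θ = 360° × 21.9/29.5 ≈ 267.3°.
The Moon trails the Sun by θ/15 = 267.3/15 ≈ 17.82 hours.
12:00 + 17.82 h ≈ 05:49 → 06:00 to the nearest hour.

06:00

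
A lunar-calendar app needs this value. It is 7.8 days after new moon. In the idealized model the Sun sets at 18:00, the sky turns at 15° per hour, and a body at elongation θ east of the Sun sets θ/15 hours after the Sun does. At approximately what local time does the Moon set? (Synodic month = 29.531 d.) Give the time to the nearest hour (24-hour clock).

00:00

Phase angle: θ = 360°·(7.8 d)/(29.531 d) = 95.1°.
At 15° of sky rotation per hour, 95.1° corresponds to a 6.34 h lag.
18:00 + 6.34 h ≈ 00:20 → 00:00 to the nearest hour.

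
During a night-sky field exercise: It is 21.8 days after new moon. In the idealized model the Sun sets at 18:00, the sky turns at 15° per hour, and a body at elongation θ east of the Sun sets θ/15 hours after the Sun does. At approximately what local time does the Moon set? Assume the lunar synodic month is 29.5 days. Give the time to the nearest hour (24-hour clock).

The Moon has covered 21.8/29.5 of its cycle, so θ ≈ 360° × 21.8/29.5 = 266.0°.
The Moon trails the Sun by θ/15 = 266.0/15 ≈ 17.74 hours.
18:00 + 17.74 h ≈ 11:44 → 12:00 to the nearest hour.

12:00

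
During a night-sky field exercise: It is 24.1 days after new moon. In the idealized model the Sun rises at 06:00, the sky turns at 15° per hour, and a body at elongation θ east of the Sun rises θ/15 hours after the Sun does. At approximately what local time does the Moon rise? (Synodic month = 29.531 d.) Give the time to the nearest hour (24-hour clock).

02:00

Phase angle: θ = 360°·(24.1 d)/(29.531 d) = 293.8°.
Delay after the Sun = 293.8° / (15°/h) ≈ 19.59 h.
06:00 + 19.59 h ≈ 01:35 → 02:00 to the nearest hour.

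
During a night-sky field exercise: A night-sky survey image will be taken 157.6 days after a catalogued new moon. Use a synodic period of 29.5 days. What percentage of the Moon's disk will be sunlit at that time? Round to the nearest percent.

77%

157.6/29.5 = 5.342 lunations, so 5 complete cycles and 10.10 d into the next.
Elongation θ = 360° × 10.10/29.5 ≈ 123.3°.
With cos θ = (-0.548), the lit fraction is (1 − (-0.548))/2 ≈ 0.774, so 77%.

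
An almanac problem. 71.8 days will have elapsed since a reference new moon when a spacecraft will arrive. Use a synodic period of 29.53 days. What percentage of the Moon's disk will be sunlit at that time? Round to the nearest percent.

71.8/29.53 = 2.431 lunations, so 2 complete cycles and 12.74 d into the next.
The Moon has covered 12.74/29.53 of its cycle, so θ ≈ 360° × 12.74/29.53 = 155.3°.
cos 155.3° = (-0.909), so f = (1 − (-0.909))/2 = 0.954, so 95%.

95%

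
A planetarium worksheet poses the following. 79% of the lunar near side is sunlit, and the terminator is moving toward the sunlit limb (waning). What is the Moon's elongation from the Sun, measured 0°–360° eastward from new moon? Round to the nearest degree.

Invert f = (1 − cos θ)/2 to get cos θ = 1 − 2(0.79) = -0.580, hence θ₀ = arccos -0.580 = 125.5°.
Waning ⇒ past full, so θ = 360° − 125.5° = 234.5°.

235°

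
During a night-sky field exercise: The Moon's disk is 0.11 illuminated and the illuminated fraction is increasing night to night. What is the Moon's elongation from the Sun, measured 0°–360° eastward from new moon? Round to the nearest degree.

39°

Invert f = (1 − cos θ)/2 to get cos θ = 1 − 2(0.11) = 0.780, hence θ₀ = arccos 0.780 = 38.7°.
Before full moon the principal value applies: θ = 38.7°.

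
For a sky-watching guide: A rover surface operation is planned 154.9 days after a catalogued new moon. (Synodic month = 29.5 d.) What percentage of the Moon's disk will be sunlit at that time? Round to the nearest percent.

154.9/29.5 = 5.251 lunations, so 5 complete cycles and 7.40 d into the next.
The Moon has covered 7.40/29.5 of its cycle, so θ ≈ 360° × 7.40/29.5 = 90.3°.
cos 90.3° = (-0.005), so f = (1 − (-0.005))/2 = 0.503, so 50%.

50%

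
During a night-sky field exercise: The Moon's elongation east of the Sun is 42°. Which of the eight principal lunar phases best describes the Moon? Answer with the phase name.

42° lies in the waxing crescent sector of the 8-phase cycle.

waxing crescent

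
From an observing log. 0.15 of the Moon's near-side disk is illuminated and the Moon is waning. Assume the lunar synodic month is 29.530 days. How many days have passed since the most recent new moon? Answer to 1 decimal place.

Invert f = (1 − cos θ)/2 to get cos θ = 1 − 2(0.15) = 0.700, hence θ₀ = arccos 0.700 = 45.6°.
A waning Moon lies in 180°–360°, so θ = 360° − 45.6° = 314.4°.
At 360°/29.530 d per day, 314.4° corresponds to 25.79 days.

25.8 days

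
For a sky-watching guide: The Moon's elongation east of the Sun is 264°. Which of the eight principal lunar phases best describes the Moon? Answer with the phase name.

last quarter

The last quarter sector spans roughly 248°–292°; 264° falls inside it.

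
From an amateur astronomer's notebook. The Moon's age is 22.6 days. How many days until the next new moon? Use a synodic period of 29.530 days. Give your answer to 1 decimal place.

One full lunation from the last new moon is 29.530 d; remaining = 29.530 − 22.6 = 6.930 d.

6.9 days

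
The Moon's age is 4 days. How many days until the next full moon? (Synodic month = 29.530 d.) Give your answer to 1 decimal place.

Full moon occurs at elongation 180°, i.e. at age 29.530 × 180/360 = 14.765 d.
That is 14.765 − 4 = 10.765 days ahead.

10.8 days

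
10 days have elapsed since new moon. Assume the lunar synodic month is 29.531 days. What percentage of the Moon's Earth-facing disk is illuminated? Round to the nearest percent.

Elongation θ = 360° × 10/29.531 ≈ 121.9°.
Illuminated fraction = (1 − cos 121.9°)/2 = (1 − (-0.529))/2 ≈ 0.764, so 76%.

76%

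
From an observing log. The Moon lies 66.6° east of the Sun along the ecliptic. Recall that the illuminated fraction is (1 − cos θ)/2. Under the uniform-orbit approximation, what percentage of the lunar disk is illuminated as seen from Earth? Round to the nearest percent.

cos 66.6° = 0.397, so f = (1 − 0.397)/2 = 0.301, i.e. 30%.

30%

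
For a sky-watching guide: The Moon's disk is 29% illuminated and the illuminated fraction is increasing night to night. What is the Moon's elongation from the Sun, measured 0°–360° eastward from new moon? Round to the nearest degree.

From f = (1 − cos θ)/2: cos θ = 1 − 2×0.29 = 0.420; arccos → 65.2°.
Waxing ⇒ before full, so θ = 65.2°.

65°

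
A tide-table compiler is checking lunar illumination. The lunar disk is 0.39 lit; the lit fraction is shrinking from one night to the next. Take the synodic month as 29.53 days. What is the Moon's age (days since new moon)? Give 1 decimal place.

23.2 days

From f = (1 − cos θ)/2: cos θ = 1 − 2×0.39 = 0.220; arccos → 77.3°.
A waning Moon lies in 180°–360°, so θ = 360° − 77.3° = 282.7°.
Age = 29.53 × 282.7°/360° ≈ 23.19 days.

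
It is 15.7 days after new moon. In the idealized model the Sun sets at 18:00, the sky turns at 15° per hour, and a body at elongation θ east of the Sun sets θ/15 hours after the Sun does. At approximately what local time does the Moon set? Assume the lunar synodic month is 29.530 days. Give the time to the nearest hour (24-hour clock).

07:00

Elongation θ = 360° × 15.7/29.530 ≈ 191.4°.
Delay after the Sun = 191.4° / (15°/h) ≈ 12.76 h.
18:00 + 12.76 h ≈ 06:46 → 07:00 to the nearest hour.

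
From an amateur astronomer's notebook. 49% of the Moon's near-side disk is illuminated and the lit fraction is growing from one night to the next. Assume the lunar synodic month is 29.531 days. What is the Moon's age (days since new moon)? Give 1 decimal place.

7.3 days

Invert f = (1 − cos θ)/2 to get cos θ = 1 − 2(0.49) = 0.020, hence θ₀ = arccos 0.020 = 88.9°.
The Moon is waxing (0°–180°), so θ = 88.9° directly.
At 360°/29.531 d per day, 88.9° corresponds to 7.29 days.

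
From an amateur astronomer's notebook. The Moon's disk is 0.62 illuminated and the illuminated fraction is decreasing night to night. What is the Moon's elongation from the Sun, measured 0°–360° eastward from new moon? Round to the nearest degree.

cos θ = 1 − 2f = -0.240, giving a principal value of 103.9°.
A waning Moon lies in 180°–360°, so θ = 360° − 103.9° = 256.1°.

256°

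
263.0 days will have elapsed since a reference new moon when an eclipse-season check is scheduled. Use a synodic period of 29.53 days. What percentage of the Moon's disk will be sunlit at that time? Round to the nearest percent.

263.0 d spans 8 complete synodic months (8 × 29.53 = 236.24 d) plus 26.76 d.
Elongation θ = 360° × 26.76/29.53 ≈ 326.2°.
With cos θ = 0.831, the lit fraction is (1 − 0.831)/2 ≈ 0.084, so 8%.

8%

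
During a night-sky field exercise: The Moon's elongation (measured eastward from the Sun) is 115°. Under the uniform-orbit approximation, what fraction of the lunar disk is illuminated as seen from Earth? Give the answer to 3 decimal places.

f = (1 − cos 115°)/2 = (1 − (-0.423))/2 ≈ 0.711.

0.711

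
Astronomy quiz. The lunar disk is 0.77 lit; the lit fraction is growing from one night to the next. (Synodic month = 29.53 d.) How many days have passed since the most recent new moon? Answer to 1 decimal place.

10.1 days

From f = (1 − cos θ)/2: cos θ = 1 − 2×0.77 = -0.540; arccos → 122.7°.
Waxing ⇒ before full, so θ = 122.7°.
Age = 29.53 × 122.7°/360° ≈ 10.06 days.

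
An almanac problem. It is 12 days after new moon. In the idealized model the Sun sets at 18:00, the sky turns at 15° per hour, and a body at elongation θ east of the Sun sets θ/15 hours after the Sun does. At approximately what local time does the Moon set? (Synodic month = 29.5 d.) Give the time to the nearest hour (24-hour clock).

Elongation θ = 360° × 12/29.5 ≈ 146.4°.
The Moon trails the Sun by θ/15 = 146.4/15 ≈ 9.76 hours.
18:00 + 9.76 h ≈ 03:46 → 04:00 to the nearest hour.

04:00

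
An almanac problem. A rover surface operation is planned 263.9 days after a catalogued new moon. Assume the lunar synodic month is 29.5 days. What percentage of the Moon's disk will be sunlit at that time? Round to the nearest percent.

3%

263.9 d spans 8 complete synodic months (8 × 29.5 = 236.00 d) plus 27.90 d.
Phase angle: θ = 360°·(27.90 d)/(29.5 d) = 340.5°.
With cos θ = 0.942, the lit fraction is (1 − 0.942)/2 ≈ 0.029, so 3%.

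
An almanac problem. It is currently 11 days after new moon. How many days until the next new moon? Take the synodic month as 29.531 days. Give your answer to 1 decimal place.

The next new moon completes the synodic month: 29.531 − 11 = 18.531 days.

18.5 days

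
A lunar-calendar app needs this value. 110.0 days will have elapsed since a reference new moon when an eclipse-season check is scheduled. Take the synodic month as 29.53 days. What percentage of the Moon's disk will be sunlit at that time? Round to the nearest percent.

58%

Reduce mod P: 110.0 − 3×29.53 = 21.41 d into the current lunation.
The Moon has covered 21.41/29.53 of its cycle, so θ ≈ 360° × 21.41/29.53 = 261.0°.
Illuminated fraction = (1 − cos 261.0°)/2 = (1 − (-0.156))/2 ≈ 0.578, so 58%.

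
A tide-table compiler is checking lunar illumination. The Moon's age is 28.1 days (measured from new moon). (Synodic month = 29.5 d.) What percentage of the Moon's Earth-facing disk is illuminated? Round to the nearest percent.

The Moon has covered 28.1/29.5 of its cycle, so θ ≈ 360° × 28.1/29.5 = 342.9°.
With cos θ = 0.956, the lit fraction is (1 − 0.956)/2 ≈ 0.022, so 2%.

2%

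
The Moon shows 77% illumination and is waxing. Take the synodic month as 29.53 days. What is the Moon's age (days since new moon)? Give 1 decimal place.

10.1 days

cos θ = 1 − 2f = -0.540, giving a principal value of 122.7°.
Before full moon the principal value applies: θ = 122.7°.
Age = 29.53 × 122.7°/360° ≈ 10.06 days.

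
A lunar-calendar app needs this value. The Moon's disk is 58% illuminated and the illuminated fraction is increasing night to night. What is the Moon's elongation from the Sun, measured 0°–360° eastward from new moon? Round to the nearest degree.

Invert f = (1 − cos θ)/2 to get cos θ = 1 − 2(0.58) = -0.160, hence θ₀ = arccos -0.160 = 99.2°.
The Moon is waxing (0°–180°), so θ = 99.2° directly.

99°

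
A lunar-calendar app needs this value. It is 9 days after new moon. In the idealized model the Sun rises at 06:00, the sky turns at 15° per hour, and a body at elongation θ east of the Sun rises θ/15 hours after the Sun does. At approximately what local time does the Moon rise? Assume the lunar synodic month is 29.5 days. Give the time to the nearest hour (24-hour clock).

13:00

The Moon has covered 9/29.5 of its cycle, so θ ≈ 360° × 9/29.5 = 109.8°.
At 15° of sky rotation per hour, 109.8° corresponds to a 7.32 h lag.
06:00 + 7.32 h ≈ 13:19 → 13:00 to the nearest hour.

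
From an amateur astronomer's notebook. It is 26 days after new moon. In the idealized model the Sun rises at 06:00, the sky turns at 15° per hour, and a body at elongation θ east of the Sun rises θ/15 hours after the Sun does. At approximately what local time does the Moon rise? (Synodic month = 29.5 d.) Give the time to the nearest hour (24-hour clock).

The Moon has covered 26/29.5 of its cycle, so θ ≈ 360° × 26/29.5 = 317.3°.
Delay after the Sun = 317.3° / (15°/h) ≈ 21.15 h.
06:00 + 21.15 h ≈ 03:09 → 03:00 to the nearest hour.

03:00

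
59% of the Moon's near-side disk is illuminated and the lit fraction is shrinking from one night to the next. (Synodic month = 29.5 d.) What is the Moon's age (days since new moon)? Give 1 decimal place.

cos θ = 1 − 2f = -0.180, giving a principal value of 100.4°.
A waning Moon lies in 180°–360°, so θ = 360° − 100.4° = 259.6°.
At 360°/29.5 d per day, 259.6° corresponds to 21.28 days.

21.3 days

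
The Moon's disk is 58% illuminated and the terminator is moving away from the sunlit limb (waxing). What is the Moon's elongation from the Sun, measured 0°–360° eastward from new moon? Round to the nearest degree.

99°

From f = (1 − cos θ)/2: cos θ = 1 − 2×0.58 = -0.160; arccos → 99.2°.
Before full moon the principal value applies: θ = 99.2°.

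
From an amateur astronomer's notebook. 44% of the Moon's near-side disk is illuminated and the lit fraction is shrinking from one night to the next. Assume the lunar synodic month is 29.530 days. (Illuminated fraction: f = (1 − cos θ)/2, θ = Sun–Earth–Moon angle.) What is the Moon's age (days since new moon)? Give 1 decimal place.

From f = (1 − cos θ)/2: cos θ = 1 − 2×0.44 = 0.120; arccos → 83.1°.
Waning ⇒ past full, so θ = 360° − 83.1° = 276.9°.
Age = 29.530 × 276.9°/360° ≈ 22.71 days.

22.7 days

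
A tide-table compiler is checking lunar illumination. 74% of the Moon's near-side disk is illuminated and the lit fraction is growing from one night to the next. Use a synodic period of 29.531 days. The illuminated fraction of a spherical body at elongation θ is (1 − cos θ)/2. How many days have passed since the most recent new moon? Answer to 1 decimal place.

From f = (1 − cos θ)/2: cos θ = 1 − 2×0.74 = -0.480; arccos → 118.7°.
Waxing ⇒ before full, so θ = 118.7°.
Age = 29.531 × 118.7°/360° ≈ 9.74 days.

9.7 days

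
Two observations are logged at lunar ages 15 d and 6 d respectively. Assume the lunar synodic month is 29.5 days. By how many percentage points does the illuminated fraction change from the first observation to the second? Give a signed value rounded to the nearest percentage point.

-64 percentage points

θ₁ = 360° × 15/29.5 = 183.1°, f₁ = (1 − cos θ₁)/2 = 0.999.
θ₂ = 360° × 6/29.5 = 73.2°, f₂ = (1 − cos θ₂)/2 = 0.356.
Change = f₂ − f₁ = -0.644 → -64 percentage points.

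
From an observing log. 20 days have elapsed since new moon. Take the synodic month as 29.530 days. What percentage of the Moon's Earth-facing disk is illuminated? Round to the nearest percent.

Elongation θ = 360° × 20/29.530 ≈ 243.8°.
Illuminated fraction = (1 − cos 243.8°)/2 = (1 − (-0.441))/2 ≈ 0.721, so 72%.

72%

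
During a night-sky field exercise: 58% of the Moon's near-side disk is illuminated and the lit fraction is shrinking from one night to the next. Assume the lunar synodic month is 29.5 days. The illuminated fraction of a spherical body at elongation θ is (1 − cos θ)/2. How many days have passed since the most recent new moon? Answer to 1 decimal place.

21.4 days

From f = (1 − cos θ)/2: cos θ = 1 − 2×0.58 = -0.160; arccos → 99.2°.
Waning ⇒ past full, so θ = 360° − 99.2° = 260.8°.
Age = 29.5 × 260.8°/360° ≈ 21.37 days.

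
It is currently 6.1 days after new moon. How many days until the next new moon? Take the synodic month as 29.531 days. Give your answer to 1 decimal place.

The next new moon completes the synodic month: 29.531 − 6.1 = 23.431 days.

23.4 days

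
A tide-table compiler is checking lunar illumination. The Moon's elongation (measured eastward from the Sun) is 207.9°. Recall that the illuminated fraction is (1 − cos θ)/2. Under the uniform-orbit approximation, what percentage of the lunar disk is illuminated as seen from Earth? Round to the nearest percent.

94%

cos 207.9° = (-0.884), so f = (1 − (-0.884))/2 = 0.942, i.e. 94%.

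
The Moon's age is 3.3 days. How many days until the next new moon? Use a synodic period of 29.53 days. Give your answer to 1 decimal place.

26.2 days

The next new moon completes the synodic month: 29.53 − 3.3 = 26.230 days.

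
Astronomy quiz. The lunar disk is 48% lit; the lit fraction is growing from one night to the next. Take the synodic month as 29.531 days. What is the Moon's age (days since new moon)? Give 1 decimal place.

From f = (1 − cos θ)/2: cos θ = 1 − 2×0.48 = 0.040; arccos → 87.7°.
The Moon is waxing (0°–180°), so θ = 87.7° directly.
At 360°/29.531 d per day, 87.7° corresponds to 7.19 days.

7.2 days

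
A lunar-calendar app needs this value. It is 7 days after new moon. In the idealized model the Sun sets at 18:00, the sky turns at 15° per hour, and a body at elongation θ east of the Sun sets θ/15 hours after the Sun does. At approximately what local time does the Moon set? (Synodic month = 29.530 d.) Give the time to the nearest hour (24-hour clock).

00:00

Phase angle: θ = 360°·(7 d)/(29.530 d) = 85.3°.
Delay after the Sun = 85.3° / (15°/h) ≈ 5.69 h.
18:00 + 5.69 h ≈ 23:41 → 00:00 to the nearest hour.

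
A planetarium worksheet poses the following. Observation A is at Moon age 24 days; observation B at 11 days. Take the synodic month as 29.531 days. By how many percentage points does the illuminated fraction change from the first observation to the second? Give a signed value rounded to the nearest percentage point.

θ₁ = 360° × 24/29.531 = 292.6°, f₁ = (1 − cos θ₁)/2 = 0.308.
θ₂ = 360° × 11/29.531 = 134.1°, f₂ = (1 − cos θ₂)/2 = 0.848.
Change = f₂ − f₁ = +0.540 → +54 percentage points.

+54 pp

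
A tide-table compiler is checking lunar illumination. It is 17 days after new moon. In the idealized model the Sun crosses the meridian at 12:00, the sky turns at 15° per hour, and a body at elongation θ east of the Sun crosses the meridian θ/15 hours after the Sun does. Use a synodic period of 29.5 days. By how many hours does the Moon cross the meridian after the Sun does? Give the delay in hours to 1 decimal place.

13.8 h

Phase angle: θ = 360°·(17 d)/(29.5 d) = 207.5°.
The Moon trails the Sun by θ/15 = 207.5/15 ≈ 13.83 hours.
So the Moon crosses the meridian 13.83 h after the Sun.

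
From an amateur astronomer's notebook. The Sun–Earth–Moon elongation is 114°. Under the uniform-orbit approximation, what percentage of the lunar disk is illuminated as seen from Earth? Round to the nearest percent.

70%

cos 114° = (-0.407), so f = (1 − (-0.407))/2 = 0.703, i.e. 70%.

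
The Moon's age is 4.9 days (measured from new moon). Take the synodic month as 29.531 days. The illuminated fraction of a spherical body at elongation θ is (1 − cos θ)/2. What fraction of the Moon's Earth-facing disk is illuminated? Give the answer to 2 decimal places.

Elongation θ = 360° × 4.9/29.531 ≈ 59.7°.
With cos θ = 0.504, the lit fraction is (1 − 0.504)/2 ≈ 0.248.

0.25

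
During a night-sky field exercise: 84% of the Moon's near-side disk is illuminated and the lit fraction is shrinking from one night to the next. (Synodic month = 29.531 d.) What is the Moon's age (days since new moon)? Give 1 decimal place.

18.6 days

Invert f = (1 − cos θ)/2 to get cos θ = 1 − 2(0.84) = -0.680, hence θ₀ = arccos -0.680 = 132.8°.
A waning Moon lies in 180°–360°, so θ = 360° − 132.8° = 227.2°.
Age = 29.531 × 227.2°/360° ≈ 18.63 days.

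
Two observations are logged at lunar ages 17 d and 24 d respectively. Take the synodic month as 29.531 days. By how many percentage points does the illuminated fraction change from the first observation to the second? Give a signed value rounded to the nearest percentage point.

-64 pp

θ₁ = 360° × 17/29.531 = 207.2°, f₁ = (1 − cos θ₁)/2 = 0.945.
θ₂ = 360° × 24/29.531 = 292.6°, f₂ = (1 − cos θ₂)/2 = 0.308.
Change = f₂ − f₁ = -0.636 → -64 percentage points.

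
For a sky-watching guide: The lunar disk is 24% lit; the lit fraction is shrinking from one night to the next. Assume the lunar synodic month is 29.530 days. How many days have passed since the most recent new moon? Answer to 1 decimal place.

Invert f = (1 − cos θ)/2 to get cos θ = 1 − 2(0.24) = 0.520, hence θ₀ = arccos 0.520 = 58.7°.
Since the Moon is past full (waning), take the reflex angle: θ = 360° − 58.7° = 301.3°.
Age = 29.530 × 301.3°/360° ≈ 24.72 days.

24.7 days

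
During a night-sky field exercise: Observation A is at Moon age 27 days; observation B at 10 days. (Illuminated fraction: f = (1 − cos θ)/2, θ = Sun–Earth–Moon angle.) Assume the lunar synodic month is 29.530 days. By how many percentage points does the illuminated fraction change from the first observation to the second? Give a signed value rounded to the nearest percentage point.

+69 percentage points

First observation: θ = 360°·27/29.530 = 329.2°, so f = 0.071.
Second observation: θ = 121.9°, f = 0.764.
Δf = 0.764 − 0.071 = +0.694, i.e. +69 pp.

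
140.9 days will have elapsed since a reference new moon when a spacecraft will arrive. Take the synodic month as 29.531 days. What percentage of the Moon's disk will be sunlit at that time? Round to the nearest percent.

Reduce mod P: 140.9 − 4×29.531 = 22.78 d into the current lunation.
The Moon has covered 22.78/29.531 of its cycle, so θ ≈ 360° × 22.78/29.531 = 277.7°.
Illuminated fraction = (1 − cos 277.7°)/2 = (1 − 0.133)/2 ≈ 0.433, so 43%.

43%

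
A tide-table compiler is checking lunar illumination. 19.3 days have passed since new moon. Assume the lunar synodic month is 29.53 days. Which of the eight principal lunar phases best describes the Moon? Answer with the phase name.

At 19.3/29.53 of the cycle, θ ≈ 235° — the waning gibbous range.

waning gibbous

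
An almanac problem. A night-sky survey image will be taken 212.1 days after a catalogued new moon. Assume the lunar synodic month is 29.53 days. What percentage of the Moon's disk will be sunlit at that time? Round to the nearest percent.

29%

Reduce mod P: 212.1 − 7×29.53 = 5.39 d into the current lunation.
Elongation θ = 360° × 5.39/29.53 ≈ 65.7°.
With cos θ = 0.411, the lit fraction is (1 − 0.411)/2 ≈ 0.294, so 29%.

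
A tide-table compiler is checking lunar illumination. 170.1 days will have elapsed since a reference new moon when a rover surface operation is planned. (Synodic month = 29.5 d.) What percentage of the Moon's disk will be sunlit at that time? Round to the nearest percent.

170.1 d spans 5 complete synodic months (5 × 29.5 = 147.50 d) plus 22.60 d.
The Moon has covered 22.60/29.5 of its cycle, so θ ≈ 360° × 22.60/29.5 = 275.8°.
With cos θ = 0.101, the lit fraction is (1 − 0.101)/2 ≈ 0.450, so 45%.

45%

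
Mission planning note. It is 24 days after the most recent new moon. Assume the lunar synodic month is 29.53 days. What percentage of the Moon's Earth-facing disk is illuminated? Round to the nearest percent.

Elongation θ = 360° × 24/29.53 ≈ 292.6°.
Illuminated fraction = (1 − cos 292.6°)/2 = (1 − 0.384)/2 ≈ 0.308, so 31%.

31%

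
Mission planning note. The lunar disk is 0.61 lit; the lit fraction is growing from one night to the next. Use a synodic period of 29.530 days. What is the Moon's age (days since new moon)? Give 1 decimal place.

8.4 days

From f = (1 − cos θ)/2: cos θ = 1 − 2×0.61 = -0.220; arccos → 102.7°.
Waxing ⇒ before full, so θ = 102.7°.
At 360°/29.530 d per day, 102.7° corresponds to 8.42 days.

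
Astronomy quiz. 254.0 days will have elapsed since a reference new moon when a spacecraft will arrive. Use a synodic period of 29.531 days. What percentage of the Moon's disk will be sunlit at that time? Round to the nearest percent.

Reduce mod P: 254.0 − 8×29.531 = 17.75 d into the current lunation.
Phase angle: θ = 360°·(17.75 d)/(29.531 d) = 216.4°.
Illuminated fraction = (1 − cos 216.4°)/2 = (1 − (-0.805))/2 ≈ 0.902, so 90%.

90%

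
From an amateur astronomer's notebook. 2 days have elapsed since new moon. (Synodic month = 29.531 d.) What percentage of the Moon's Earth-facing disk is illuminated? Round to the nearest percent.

The Moon has covered 2/29.531 of its cycle, so θ ≈ 360° × 2/29.531 = 24.4°.
Illuminated fraction = (1 − cos 24.4°)/2 = (1 − 0.911)/2 ≈ 0.045, so 4%.

4%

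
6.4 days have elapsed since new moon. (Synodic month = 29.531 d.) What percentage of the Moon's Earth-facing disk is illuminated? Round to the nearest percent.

Phase angle: θ = 360°·(6.4 d)/(29.531 d) = 78.0°.
Illuminated fraction = (1 − cos 78.0°)/2 = (1 − 0.208)/2 ≈ 0.396, so 40%.

40%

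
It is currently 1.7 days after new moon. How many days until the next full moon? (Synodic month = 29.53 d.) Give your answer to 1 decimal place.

13.1 days

Full moon occurs at elongation 180°, i.e. at age 29.53 × 180/360 = 14.765 d.
So 13.065 days remain (14.765 − 1.7).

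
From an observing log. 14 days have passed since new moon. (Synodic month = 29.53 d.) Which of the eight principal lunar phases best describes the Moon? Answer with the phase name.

full moon

At 14/29.53 of the cycle, θ ≈ 171° — the full moon range.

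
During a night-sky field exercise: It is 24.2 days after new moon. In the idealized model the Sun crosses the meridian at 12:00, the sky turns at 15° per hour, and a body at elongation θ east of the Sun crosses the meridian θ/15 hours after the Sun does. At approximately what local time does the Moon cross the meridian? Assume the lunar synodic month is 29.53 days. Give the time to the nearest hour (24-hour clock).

08:00

Elongation θ = 360° × 24.2/29.53 ≈ 295.0°.
The Moon trails the Sun by θ/15 = 295.0/15 ≈ 19.67 hours.
12:00 + 19.67 h ≈ 07:40 → 08:00 to the nearest hour.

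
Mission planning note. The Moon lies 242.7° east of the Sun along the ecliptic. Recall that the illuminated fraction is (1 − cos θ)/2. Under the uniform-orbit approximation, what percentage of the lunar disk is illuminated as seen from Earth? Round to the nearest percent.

73%

cos 242.7° = (-0.459), so f = (1 − (-0.459))/2 = 0.729, i.e. 73%.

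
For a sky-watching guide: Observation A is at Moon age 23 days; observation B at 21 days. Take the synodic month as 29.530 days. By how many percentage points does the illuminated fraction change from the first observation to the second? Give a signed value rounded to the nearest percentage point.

First observation: θ = 360°·23/29.530 = 280.4°, so f = 0.410.
Second observation: θ = 256.0°, f = 0.621.
Δf = 0.621 − 0.410 = +0.211, i.e. +21 pp.

+21 pp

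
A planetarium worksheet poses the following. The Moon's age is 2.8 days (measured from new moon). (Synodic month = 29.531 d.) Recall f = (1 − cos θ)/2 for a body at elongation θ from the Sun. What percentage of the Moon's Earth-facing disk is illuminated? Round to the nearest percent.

Phase angle: θ = 360°·(2.8 d)/(29.531 d) = 34.1°.
With cos θ = 0.828, the lit fraction is (1 − 0.828)/2 ≈ 0.086, so 9%.

9%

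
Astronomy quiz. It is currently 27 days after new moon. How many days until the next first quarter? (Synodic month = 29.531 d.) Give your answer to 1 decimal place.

First quarter is 0.25 of the way through the cycle: age 0.25 × 29.531 = 7.383 d.
This lunation's first quarter (7.383 d) has passed, so add one period: 36.914 − 27 = 9.914 days.

9.9 days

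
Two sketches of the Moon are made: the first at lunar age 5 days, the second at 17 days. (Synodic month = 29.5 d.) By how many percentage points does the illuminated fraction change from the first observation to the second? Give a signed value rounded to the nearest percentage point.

θ₁ = 360° × 5/29.5 = 61.0°, f₁ = (1 − cos θ₁)/2 = 0.258.
θ₂ = 360° × 17/29.5 = 207.5°, f₂ = (1 − cos θ₂)/2 = 0.944.
Change = f₂ − f₁ = +0.686 → +69 percentage points.

+69 percentage points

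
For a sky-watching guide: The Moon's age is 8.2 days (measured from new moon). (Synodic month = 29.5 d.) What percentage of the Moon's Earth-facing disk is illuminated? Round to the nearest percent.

59%

The Moon has covered 8.2/29.5 of its cycle, so θ ≈ 360° × 8.2/29.5 = 100.1°.
Illuminated fraction = (1 − cos 100.1°)/2 = (1 − (-0.175))/2 ≈ 0.587, so 59%.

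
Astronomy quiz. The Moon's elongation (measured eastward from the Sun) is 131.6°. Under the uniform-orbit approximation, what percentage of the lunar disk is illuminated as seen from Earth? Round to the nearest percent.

f = (1 − cos 131.6°)/2 = (1 − (-0.664))/2 ≈ 0.832, i.e. 83%.

83%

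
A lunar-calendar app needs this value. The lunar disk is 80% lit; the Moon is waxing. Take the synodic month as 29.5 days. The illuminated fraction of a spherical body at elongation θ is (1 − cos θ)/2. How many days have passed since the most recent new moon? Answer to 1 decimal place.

Invert f = (1 − cos θ)/2 to get cos θ = 1 − 2(0.80) = -0.600, hence θ₀ = arccos -0.600 = 126.9°.
The Moon is waxing (0°–180°), so θ = 126.9° directly.
That fraction of the synodic month is 126.9/360 × 29.5 d ≈ 10.40 d.

10.4 days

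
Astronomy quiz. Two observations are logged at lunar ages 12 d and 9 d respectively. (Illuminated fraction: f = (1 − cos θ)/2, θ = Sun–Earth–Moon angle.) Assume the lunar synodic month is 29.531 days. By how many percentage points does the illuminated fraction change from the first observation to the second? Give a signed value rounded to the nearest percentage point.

-25 percentage points

First observation: θ = 360°·12/29.531 = 146.3°, so f = 0.916.
Second observation: θ = 109.7°, f = 0.669.
Δf = 0.669 − 0.916 = -0.247, i.e. -25 pp.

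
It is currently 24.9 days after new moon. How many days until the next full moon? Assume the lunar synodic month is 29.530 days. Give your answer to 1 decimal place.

19.4 days

Full moon is 0.5 of the way through the cycle: age 0.5 × 29.530 = 14.765 d.
Already past this cycle's full moon; the next is at 14.765 + 29.530 = 44.295 d, so 44.295 − 24.9 = 19.395 days.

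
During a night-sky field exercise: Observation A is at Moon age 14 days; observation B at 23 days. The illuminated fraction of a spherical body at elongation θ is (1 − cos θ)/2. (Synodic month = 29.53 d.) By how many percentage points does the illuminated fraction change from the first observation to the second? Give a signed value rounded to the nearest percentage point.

-58 pp

θ₁ = 360° × 14/29.53 = 170.7°, f₁ = (1 − cos θ₁)/2 = 0.993.
θ₂ = 360° × 23/29.53 = 280.4°, f₂ = (1 − cos θ₂)/2 = 0.410.
Change = f₂ − f₁ = -0.584 → -58 percentage points.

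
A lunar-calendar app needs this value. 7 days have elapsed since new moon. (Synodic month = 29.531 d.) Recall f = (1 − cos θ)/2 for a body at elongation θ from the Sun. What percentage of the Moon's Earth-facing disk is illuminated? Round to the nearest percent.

46%

Elongation θ = 360° × 7/29.531 ≈ 85.3°.
Illuminated fraction = (1 − cos 85.3°)/2 = (1 − 0.081)/2 ≈ 0.459, so 46%.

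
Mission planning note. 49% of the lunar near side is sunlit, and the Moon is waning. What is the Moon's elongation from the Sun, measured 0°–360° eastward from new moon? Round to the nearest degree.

271°

From f = (1 − cos θ)/2: cos θ = 1 − 2×0.49 = 0.020; arccos → 88.9°.
Waning ⇒ past full, so θ = 360° − 88.9° = 271.1°.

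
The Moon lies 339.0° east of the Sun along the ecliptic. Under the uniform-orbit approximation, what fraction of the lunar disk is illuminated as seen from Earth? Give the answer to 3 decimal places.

0.033

f = (1 − cos 339.0°)/2 = (1 − 0.934)/2 ≈ 0.033.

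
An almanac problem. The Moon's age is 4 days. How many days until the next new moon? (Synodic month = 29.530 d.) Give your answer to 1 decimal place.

One full lunation from the last new moon is 29.530 d; remaining = 29.530 − 4 = 25.530 d.

25.5 days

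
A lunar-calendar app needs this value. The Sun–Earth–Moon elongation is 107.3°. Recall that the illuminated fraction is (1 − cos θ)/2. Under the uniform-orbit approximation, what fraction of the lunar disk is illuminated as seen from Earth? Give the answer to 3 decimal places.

0.649

Half-versine of 107.3°: (1 − (-0.297))/2 = 0.649.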